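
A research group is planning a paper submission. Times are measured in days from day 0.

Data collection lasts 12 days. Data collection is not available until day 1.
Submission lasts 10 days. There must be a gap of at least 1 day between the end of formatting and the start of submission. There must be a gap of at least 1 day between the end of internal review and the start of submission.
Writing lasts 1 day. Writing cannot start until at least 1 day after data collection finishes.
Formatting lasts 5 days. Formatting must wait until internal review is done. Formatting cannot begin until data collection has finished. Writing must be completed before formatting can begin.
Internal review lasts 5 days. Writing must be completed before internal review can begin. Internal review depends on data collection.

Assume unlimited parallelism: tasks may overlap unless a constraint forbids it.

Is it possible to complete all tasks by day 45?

Yes

Data collection waits on its own release at day 1, so it starts at day 1 and finishes at 1 + 12 = day 13.
Writing cannot begin until data collection (finishes day 13, plus 1-day gap → day 14). It runs from day 14 to 14 + 1 = day 15.
Internal review cannot start until writing (finishes day 15); data collection (finishes day 13). The controlling bound is day 15, so internal review finishes at 15 + 5 = day 20.
Formatting has to wait for internal review (finishes day 20); data collection (finishes day 13); writing (finishes day 15). The latest of these is day 20, so formatting runs day 20 to 20 + 5 = day 25.
Submission needs all of formatting (finishes day 25, plus 1-day gap → day 26); internal review (finishes day 20, plus 1-day gap → day 21). That puts its earliest start at day 26; it finishes at 26 + 10 = day 36.
Every task is finished by day 36, which is no later than the deadline of 45, so the schedule is feasible.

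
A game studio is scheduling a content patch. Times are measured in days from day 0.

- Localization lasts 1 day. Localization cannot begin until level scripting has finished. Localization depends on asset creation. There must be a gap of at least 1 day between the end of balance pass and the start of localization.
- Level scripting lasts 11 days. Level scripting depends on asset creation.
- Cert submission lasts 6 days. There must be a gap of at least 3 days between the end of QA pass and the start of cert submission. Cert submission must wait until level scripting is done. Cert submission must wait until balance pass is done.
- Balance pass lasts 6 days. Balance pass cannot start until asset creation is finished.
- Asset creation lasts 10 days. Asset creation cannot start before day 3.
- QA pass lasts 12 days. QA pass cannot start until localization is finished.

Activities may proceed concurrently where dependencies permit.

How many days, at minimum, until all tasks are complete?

After its own release at day 3, asset creation can start at day 3 and finishes at day 13.
Balance pass cannot begin until asset creation (finishes day 13). It runs from day 13 to 13 + 6 = day 19.
Level scripting cannot begin until asset creation (finishes day 13). It runs from day 13 to 13 + 11 = day 24.
Localization has to wait for level scripting (finishes day 24); asset creation (finishes day 13); balance pass (finishes day 19, plus 1-day gap → day 20). The latest of these is day 24, so localization runs day 24 to 24 + 1 = day 25.
QA pass waits on localization (finishes day 25), so it starts at day 25 and finishes at 25 + 12 = day 37.
Cert submission needs all of QA pass (finishes day 37, plus 3-day gap → day 40); level scripting (finishes day 24); balance pass (finishes day 19). That puts its earliest start at day 40; it finishes at 40 + 6 = day 46.
All tasks are finished once the last one completes. Finish times: Asset creation at 13, Level scripting at 24, Balance pass at 19, Localization at 25, QA pass at 37, Cert submission at 46. The latest is day 46.

46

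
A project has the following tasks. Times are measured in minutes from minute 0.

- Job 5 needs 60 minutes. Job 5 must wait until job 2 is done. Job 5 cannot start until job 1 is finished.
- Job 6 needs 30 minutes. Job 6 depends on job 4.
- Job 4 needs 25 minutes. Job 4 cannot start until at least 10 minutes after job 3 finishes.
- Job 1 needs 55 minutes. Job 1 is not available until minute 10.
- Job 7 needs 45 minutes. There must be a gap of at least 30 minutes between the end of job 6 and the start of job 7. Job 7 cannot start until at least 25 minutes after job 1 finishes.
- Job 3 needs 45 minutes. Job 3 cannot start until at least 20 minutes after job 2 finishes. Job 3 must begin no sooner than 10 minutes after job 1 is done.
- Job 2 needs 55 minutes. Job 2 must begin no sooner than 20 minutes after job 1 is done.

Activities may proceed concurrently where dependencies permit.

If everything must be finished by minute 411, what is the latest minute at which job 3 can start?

226

Job 7 has no dependents, so it just needs to finish by minute 411. Starting by 411 − 45 = minute 366 achieves that.
Job 6 feeds into job 7 (must start by minute 366, minus 30-minute gap → minute 336); so job 6 must finish by minute 336 and therefore start by minute 306.
Job 4 feeds into job 6 (must start by minute 306); so job 4 must finish by minute 306 and therefore start by minute 281.
Since job 4 (must start by minute 281, minus 10-minute gap → minute 271) depends on it, job 3 must finish by minute 271. Backing off its 45-minute duration gives a latest start of minute 226.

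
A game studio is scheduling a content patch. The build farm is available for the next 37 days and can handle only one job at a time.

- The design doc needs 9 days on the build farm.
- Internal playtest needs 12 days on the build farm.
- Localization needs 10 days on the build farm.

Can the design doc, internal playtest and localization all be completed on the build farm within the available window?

Yes

Running back to back, the jobs need 9 + 12 + 10 = 31 days on the build farm.
Since 31 ≤ 37, they fit within the window.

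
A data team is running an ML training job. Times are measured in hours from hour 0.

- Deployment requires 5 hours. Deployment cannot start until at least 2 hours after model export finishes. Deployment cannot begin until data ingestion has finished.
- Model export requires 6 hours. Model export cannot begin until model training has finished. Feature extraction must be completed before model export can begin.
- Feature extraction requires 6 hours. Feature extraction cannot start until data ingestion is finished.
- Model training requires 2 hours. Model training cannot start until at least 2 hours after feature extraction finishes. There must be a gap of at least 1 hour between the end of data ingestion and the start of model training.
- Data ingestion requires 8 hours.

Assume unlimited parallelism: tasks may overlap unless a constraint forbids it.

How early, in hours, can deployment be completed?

Nothing blocks data ingestion, so it runs from hour 0 to hour 8.
Feature extraction cannot begin until data ingestion (finishes hour 8). It runs from hour 8 to 8 + 6 = hour 14.
Model training needs all of feature extraction (finishes hour 14, plus 2-hour gap → hour 16); data ingestion (finishes hour 8, plus 1-hour gap → hour 9). That puts its earliest start at hour 16; it finishes at 16 + 2 = hour 18.
Model export needs all of model training (finishes hour 18); feature extraction (finishes hour 14). That puts its earliest start at hour 18; it finishes at 18 + 6 = hour 24.
Deployment cannot start until model export (finishes hour 24, plus 2-hour gap → hour 26); data ingestion (finishes hour 8). The controlling bound is hour 26, so deployment finishes at 26 + 5 = hour 31.

31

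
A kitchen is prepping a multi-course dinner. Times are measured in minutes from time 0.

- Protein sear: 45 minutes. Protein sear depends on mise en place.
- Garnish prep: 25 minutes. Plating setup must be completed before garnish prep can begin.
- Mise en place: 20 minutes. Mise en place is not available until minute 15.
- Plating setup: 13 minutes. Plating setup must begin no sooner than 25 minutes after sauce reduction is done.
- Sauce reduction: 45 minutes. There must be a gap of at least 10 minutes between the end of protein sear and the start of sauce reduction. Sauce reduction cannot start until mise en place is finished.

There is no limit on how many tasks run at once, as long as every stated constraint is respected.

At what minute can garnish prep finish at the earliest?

198

Mise en place waits on its own release at minute 15, so it starts at minute 15 and finishes at 15 + 20 = minute 35.
Protein sear cannot begin until mise en place (finishes minute 35). It runs from minute 35 to 35 + 45 = minute 80.
Sauce reduction has to wait for protein sear (finishes minute 80, plus 10-minute gap → minute 90); mise en place (finishes minute 35). The latest of these is minute 90, so sauce reduction runs minute 90 to 90 + 45 = minute 135.
Plating setup cannot begin until sauce reduction (finishes minute 135, plus 25-minute gap → minute 160). It runs from minute 160 to 160 + 13 = minute 173.
After plating setup (finishes minute 173), garnish prep can start at minute 173 and finishes at minute 198.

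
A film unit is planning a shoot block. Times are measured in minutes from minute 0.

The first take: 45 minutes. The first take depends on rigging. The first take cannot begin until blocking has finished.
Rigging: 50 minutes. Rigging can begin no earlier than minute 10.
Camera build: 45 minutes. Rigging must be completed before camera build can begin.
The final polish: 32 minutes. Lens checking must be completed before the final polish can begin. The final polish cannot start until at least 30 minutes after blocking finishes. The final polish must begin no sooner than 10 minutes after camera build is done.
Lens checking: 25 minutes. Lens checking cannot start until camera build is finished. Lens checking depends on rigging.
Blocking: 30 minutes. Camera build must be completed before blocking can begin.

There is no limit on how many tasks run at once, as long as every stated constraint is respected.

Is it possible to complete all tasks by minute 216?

Yes

After its own release at minute 10, rigging can start at minute 10 and finishes at minute 60.
Camera build waits on rigging (finishes minute 60), so it starts at minute 60 and finishes at 60 + 45 = minute 105.
Blocking waits on camera build (finishes minute 105), so it starts at minute 105 and finishes at 105 + 30 = minute 135.
The first take has to wait for rigging (finishes minute 60); blocking (finishes minute 135). The latest of these is minute 135, so the first take runs minute 135 to 135 + 45 = minute 180.
Lens checking has to wait for camera build (finishes minute 105); rigging (finishes minute 60). The latest of these is minute 105, so lens checking runs minute 105 to 105 + 25 = minute 130.
The final polish has to wait for lens checking (finishes minute 130); blocking (finishes minute 135, plus 30-minute gap → minute 165); camera build (finishes minute 105, plus 10-minute gap → minute 115). The latest of these is minute 165, so the final polish runs minute 165 to 165 + 32 = minute 197.
Every task is finished by minute 197, which is no later than the deadline of 216, so the schedule is feasible.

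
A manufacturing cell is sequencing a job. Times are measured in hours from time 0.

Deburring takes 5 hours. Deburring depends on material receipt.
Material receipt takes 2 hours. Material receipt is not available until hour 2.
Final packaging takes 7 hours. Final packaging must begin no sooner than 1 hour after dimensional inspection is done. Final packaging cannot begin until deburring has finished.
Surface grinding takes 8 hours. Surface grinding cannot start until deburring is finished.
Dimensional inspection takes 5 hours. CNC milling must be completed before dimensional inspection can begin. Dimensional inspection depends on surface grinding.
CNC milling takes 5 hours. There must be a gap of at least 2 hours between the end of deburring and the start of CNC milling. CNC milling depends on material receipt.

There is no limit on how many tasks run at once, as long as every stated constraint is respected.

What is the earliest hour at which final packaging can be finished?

30

Material receipt waits on its own release at hour 2, so it starts at hour 2 and finishes at 2 + 2 = hour 4.
After material receipt (finishes hour 4), deburring can start at hour 4 and finishes at hour 9.
Surface grinding cannot begin until deburring (finishes hour 9). It runs from hour 9 to 9 + 8 = hour 17.
CNC milling has to wait for deburring (finishes hour 9, plus 2-hour gap → hour 11); material receipt (finishes hour 4). The latest of these is hour 11, so CNC milling runs hour 11 to 11 + 5 = hour 16.
Dimensional inspection cannot start until CNC milling (finishes hour 16); surface grinding (finishes hour 17). The controlling bound is hour 17, so dimensional inspection finishes at 17 + 5 = hour 22.
Final packaging cannot start until dimensional inspection (finishes hour 22, plus 1-hour gap → hour 23); deburring (finishes hour 9). The controlling bound is hour 23, so final packaging finishes at 23 + 7 = hour 30.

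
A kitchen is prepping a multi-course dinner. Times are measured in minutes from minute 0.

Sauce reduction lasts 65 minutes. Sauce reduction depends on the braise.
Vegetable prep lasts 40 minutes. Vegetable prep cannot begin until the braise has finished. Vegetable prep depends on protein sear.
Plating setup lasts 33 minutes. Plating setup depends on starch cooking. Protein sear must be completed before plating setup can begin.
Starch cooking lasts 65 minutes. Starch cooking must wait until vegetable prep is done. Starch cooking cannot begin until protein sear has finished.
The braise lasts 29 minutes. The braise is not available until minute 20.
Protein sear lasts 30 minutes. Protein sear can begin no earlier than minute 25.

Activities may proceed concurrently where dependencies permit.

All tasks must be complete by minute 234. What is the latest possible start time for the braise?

67

Plating setup has no dependents, so it just needs to finish by minute 234. Starting by 234 − 33 = minute 201 achieves that.
Starch cooking must finish before plating setup (must start by minute 201). With a 65-minute duration, starch cooking must start by 201 − 65 = minute 136.
Vegetable prep feeds into starch cooking (must start by minute 136); so vegetable prep must finish by minute 136 and therefore start by minute 96.
Nothing follows sauce reduction; the deadline of minute 234 is its only limit. It must start by 234 − 65 = minute 169.
The braise must finish in time for vegetable prep (must start by minute 96); sauce reduction (must start by minute 169). The tightest is minute 96, so the braise must start by 96 − 29 = minute 67.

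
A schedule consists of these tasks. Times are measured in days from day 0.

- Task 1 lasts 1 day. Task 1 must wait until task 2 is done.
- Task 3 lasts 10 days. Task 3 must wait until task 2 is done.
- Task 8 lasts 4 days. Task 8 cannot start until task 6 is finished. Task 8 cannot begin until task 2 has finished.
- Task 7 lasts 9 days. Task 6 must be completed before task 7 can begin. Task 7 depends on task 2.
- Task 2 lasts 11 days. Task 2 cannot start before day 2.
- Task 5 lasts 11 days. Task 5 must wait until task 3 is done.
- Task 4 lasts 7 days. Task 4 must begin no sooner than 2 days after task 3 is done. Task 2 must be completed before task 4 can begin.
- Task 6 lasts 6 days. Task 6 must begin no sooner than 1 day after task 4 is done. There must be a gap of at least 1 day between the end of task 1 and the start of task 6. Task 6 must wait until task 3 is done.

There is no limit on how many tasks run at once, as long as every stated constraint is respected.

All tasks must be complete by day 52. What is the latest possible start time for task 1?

To finish by day 52, task 7 (duration 9) must start no later than day 43.
Task 8 has no dependents, so it just needs to finish by day 52. Starting by 52 − 4 = day 48 achieves that.
Task 6 has several dependents: task 7 (must start by day 43); task 8 (must start by day 48). The earliest of those limits is day 43, so task 6 must start by 43 − 6 = day 37.
Since task 6 (must start by day 37, minus 1-day gap → day 36) depends on it, task 1 must finish by day 36. Backing off its 1-day duration gives a latest start of day 35.

35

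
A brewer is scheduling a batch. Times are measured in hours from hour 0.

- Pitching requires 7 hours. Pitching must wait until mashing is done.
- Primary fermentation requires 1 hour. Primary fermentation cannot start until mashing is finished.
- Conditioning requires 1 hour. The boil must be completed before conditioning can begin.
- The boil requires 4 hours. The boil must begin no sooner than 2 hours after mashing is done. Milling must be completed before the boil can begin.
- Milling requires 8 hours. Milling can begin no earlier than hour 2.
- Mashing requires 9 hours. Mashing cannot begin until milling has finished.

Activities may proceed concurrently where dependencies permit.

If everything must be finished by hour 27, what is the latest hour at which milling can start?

3

Nothing follows conditioning; the deadline of hour 27 is its only limit. It must start by 27 − 1 = hour 26.
The boil feeds into conditioning (must start by hour 26); so the boil must finish by hour 26 and therefore start by hour 22.
To finish by hour 27, pitching (duration 7) must start no later than hour 20.
Nothing follows primary fermentation; the deadline of hour 27 is its only limit. It must start by 27 − 1 = hour 26.
For mashing: the boil (must start by hour 22, minus 2-hour gap → hour 20); pitching (must start by hour 20); primary fermentation (must start by hour 26). The most restrictive is hour 20; with a 9-hour duration, mashing must start by hour 11.
Milling has several dependents: mashing (must start by hour 11); the boil (must start by hour 22). The earliest of those limits is hour 11, so milling must start by 11 − 8 = hour 3.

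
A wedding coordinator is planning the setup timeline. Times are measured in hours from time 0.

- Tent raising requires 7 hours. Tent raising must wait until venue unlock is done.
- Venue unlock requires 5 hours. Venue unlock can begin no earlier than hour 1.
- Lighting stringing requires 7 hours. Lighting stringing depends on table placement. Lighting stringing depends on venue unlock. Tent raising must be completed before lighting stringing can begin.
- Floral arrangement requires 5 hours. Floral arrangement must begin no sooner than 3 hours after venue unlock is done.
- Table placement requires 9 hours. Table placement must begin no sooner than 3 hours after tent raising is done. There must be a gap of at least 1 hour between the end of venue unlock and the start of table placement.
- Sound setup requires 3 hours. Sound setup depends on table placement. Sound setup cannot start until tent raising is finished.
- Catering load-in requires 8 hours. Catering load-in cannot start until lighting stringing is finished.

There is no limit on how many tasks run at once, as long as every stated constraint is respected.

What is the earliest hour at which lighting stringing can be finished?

Venue unlock cannot begin until its own release at hour 1. It runs from hour 1 to 1 + 5 = hour 6.
Tent raising waits on venue unlock (finishes hour 6), so it starts at hour 6 and finishes at 6 + 7 = hour 13.
Table placement cannot start until tent raising (finishes hour 13, plus 3-hour gap → hour 16); venue unlock (finishes hour 6, plus 1-hour gap → hour 7). The controlling bound is hour 16, so table placement finishes at 16 + 9 = hour 25.
Lighting stringing has to wait for table placement (finishes hour 25); venue unlock (finishes hour 6); tent raising (finishes hour 13). The latest of these is hour 25, so lighting stringing runs hour 25 to 25 + 7 = hour 32.

32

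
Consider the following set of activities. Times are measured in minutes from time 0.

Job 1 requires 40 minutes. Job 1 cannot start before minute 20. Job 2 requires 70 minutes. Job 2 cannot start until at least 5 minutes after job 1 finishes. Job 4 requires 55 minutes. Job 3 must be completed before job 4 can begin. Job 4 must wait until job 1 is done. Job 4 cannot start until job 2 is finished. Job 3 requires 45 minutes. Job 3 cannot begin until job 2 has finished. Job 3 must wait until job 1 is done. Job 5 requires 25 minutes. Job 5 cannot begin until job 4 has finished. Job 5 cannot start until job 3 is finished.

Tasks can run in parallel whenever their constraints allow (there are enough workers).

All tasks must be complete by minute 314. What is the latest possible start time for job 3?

Job 5 has no dependents, so it just needs to finish by minute 314. Starting by 314 − 25 = minute 289 achieves that.
Since job 5 (must start by minute 289) depends on it, job 4 must finish by minute 289. Backing off its 55-minute duration gives a latest start of minute 234.
Job 3 feeds job 4 (must start by minute 234); job 5 (must start by minute 289). Taking the minimum, job 3 must finish by minute 234 and start by 234 − 45 = minute 189.

189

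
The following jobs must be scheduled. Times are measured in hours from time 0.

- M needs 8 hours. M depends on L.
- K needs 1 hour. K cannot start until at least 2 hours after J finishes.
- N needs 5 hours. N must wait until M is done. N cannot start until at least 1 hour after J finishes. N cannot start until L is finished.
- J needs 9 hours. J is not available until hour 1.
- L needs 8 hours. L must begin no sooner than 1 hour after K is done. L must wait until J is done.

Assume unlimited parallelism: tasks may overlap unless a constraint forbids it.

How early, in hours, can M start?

22

J cannot begin until its own release at hour 1. It runs from hour 1 to 1 + 9 = hour 10.
K cannot begin until J (finishes hour 10, plus 2-hour gap → hour 12). It runs from hour 12 to 12 + 1 = hour 13.
For L: K (finishes hour 13, plus 1-hour gap → hour 14); J (finishes hour 10). Taking the maximum gives a start of hour 14, and it finishes at 14 + 8 = hour 22.
M waits on L (finishes hour 22), so the earliest it can start is hour 22.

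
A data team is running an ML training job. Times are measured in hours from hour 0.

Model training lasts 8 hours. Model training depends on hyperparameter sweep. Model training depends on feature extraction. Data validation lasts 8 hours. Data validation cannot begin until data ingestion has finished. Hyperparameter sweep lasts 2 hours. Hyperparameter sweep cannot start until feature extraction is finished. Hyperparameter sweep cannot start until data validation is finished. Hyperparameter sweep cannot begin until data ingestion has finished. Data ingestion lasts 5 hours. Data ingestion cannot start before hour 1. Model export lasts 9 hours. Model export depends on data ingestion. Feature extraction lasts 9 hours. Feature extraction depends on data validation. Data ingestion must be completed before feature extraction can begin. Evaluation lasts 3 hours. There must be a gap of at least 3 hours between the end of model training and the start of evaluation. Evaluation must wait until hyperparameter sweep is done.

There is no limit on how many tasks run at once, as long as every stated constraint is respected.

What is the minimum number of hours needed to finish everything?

Data ingestion waits on its own release at hour 1, so it starts at hour 1 and finishes at 1 + 5 = hour 6.
Model export cannot begin until data ingestion (finishes hour 6). It runs from hour 6 to 6 + 9 = hour 15.
After data ingestion (finishes hour 6), data validation can start at hour 6 and finishes at hour 14.
Feature extraction has to wait for data validation (finishes hour 14); data ingestion (finishes hour 6). The latest of these is hour 14, so feature extraction runs hour 14 to 14 + 9 = hour 23.
Hyperparameter sweep needs all of feature extraction (finishes hour 23); data validation (finishes hour 14); data ingestion (finishes hour 6). That puts its earliest start at hour 23; it finishes at 23 + 2 = hour 25.
Model training cannot start until hyperparameter sweep (finishes hour 25); feature extraction (finishes hour 23). The controlling bound is hour 25, so model training finishes at 25 + 8 = hour 33.
For evaluation: model training (finishes hour 33, plus 3-hour gap → hour 36); hyperparameter sweep (finishes hour 25). Taking the maximum gives a start of hour 36, and it finishes at 36 + 3 = hour 39.
All tasks are finished once the last one completes. Finish times: Data ingestion at 6, Data validation at 14, Feature extraction at 23, Hyperparameter sweep at 25, Model training at 33, Evaluation at 39, Model export at 15. The latest is hour 39.

39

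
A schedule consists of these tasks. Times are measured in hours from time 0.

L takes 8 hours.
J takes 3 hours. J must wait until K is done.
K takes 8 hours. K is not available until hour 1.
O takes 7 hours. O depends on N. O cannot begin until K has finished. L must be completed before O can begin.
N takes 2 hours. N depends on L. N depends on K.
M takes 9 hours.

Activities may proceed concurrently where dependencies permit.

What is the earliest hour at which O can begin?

11

Nothing blocks L, so it runs from hour 0 to hour 8.
After its own release at hour 1, K can start at hour 1 and finishes at hour 9.
N has to wait for L (finishes hour 8); K (finishes hour 9). The latest of these is hour 9, so N runs hour 9 to 9 + 2 = hour 11.
O waits on N (finishes hour 11); K (finishes hour 9); L (finishes hour 8). The latest of these is hour 11, which is the earliest O can start.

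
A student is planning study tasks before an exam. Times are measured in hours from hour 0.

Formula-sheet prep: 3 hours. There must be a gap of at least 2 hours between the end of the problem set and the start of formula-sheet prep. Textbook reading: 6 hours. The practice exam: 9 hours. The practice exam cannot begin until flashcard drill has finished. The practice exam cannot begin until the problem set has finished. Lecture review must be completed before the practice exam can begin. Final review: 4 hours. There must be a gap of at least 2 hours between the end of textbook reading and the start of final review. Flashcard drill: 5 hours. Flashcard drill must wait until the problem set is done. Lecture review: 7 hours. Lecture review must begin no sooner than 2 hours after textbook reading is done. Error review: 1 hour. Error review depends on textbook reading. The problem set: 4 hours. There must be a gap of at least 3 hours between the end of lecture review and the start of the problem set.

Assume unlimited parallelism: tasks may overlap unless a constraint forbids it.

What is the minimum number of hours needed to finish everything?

Nothing blocks textbook reading, so it runs from hour 0 to hour 6.
Final review cannot begin until textbook reading (finishes hour 6, plus 2-hour gap → hour 8). It runs from hour 8 to 8 + 4 = hour 12.
After textbook reading (finishes hour 6), error review can start at hour 6 and finishes at hour 7.
Lecture review waits on textbook reading (finishes hour 6, plus 2-hour gap → hour 8), so it starts at hour 8 and finishes at 8 + 7 = hour 15.
The problem set waits on lecture review (finishes hour 15, plus 3-hour gap → hour 18), so it starts at hour 18 and finishes at 18 + 4 = hour 22.
Formula-sheet prep waits on the problem set (finishes hour 22, plus 2-hour gap → hour 24), so it starts at hour 24 and finishes at 24 + 3 = hour 27.
Flashcard drill cannot begin until the problem set (finishes hour 22). It runs from hour 22 to 22 + 5 = hour 27.
The practice exam needs all of flashcard drill (finishes hour 27); the problem set (finishes hour 22); lecture review (finishes hour 15). That puts its earliest start at hour 27; it finishes at 27 + 9 = hour 36.
All tasks are finished once the last one completes. Finish times: Textbook reading at 6, Lecture review at 15, The problem set at 22, Flashcard drill at 27, The practice exam at 36, Error review at 7, Formula-sheet prep at 27, Final review at 12. The latest is hour 36.

36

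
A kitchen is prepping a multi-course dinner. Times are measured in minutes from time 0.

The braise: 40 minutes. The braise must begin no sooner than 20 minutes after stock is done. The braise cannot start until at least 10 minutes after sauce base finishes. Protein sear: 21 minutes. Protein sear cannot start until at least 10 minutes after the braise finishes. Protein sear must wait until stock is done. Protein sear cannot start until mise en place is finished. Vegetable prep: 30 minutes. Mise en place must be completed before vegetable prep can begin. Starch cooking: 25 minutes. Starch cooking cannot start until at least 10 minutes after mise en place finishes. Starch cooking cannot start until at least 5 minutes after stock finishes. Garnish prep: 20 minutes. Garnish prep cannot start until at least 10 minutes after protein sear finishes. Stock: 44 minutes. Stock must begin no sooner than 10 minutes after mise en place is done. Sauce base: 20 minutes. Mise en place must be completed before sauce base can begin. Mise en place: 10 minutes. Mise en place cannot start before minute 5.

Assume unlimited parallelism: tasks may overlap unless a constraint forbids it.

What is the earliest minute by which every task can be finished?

190

After its own release at minute 5, mise en place can start at minute 5 and finishes at minute 15.
Vegetable prep cannot begin until mise en place (finishes minute 15). It runs from minute 15 to 15 + 30 = minute 45.
Sauce base cannot begin until mise en place (finishes minute 15). It runs from minute 15 to 15 + 20 = minute 35.
Stock cannot begin until mise en place (finishes minute 15, plus 10-minute gap → minute 25). It runs from minute 25 to 25 + 44 = minute 69.
For starch cooking: mise en place (finishes minute 15, plus 10-minute gap → minute 25); stock (finishes minute 69, plus 5-minute gap → minute 74). Taking the maximum gives a start of minute 74, and it finishes at 74 + 25 = minute 99.
The braise cannot start until stock (finishes minute 69, plus 20-minute gap → minute 89); sauce base (finishes minute 35, plus 10-minute gap → minute 45). The controlling bound is minute 89, so the braise finishes at 89 + 40 = minute 129.
Protein sear has to wait for the braise (finishes minute 129, plus 10-minute gap → minute 139); stock (finishes minute 69); mise en place (finishes minute 15). The latest of these is minute 139, so protein sear runs minute 139 to 139 + 21 = minute 160.
Garnish prep cannot begin until protein sear (finishes minute 160, plus 10-minute gap → minute 170). It runs from minute 170 to 170 + 20 = minute 190.
All tasks are finished once the last one completes. Finish times: Mise en place at 15, Stock at 69, Sauce base at 35, The braise at 129, Protein sear at 160, Vegetable prep at 45, Starch cooking at 99, Garnish prep at 190. The latest is minute 190.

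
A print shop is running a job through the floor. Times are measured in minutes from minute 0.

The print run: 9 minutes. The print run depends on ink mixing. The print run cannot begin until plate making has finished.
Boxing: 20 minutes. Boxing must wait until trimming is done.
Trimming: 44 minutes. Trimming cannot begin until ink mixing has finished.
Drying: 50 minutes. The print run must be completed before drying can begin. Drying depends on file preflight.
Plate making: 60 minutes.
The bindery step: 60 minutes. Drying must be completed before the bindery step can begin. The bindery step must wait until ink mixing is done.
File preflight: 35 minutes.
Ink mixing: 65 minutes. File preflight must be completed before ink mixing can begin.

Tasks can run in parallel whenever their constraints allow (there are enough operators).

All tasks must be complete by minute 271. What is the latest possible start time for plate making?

The bindery step has no dependents, so it just needs to finish by minute 271. Starting by 271 − 60 = minute 211 achieves that.
Since the bindery step (must start by minute 211) depends on it, drying must finish by minute 211. Backing off its 50-minute duration gives a latest start of minute 161.
The print run feeds into drying (must start by minute 161); so the print run must finish by minute 161 and therefore start by minute 152.
Plate making has to be done before the print run (must start by minute 152). That means finishing by minute 152, i.e. starting by 152 − 60 = minute 92.

92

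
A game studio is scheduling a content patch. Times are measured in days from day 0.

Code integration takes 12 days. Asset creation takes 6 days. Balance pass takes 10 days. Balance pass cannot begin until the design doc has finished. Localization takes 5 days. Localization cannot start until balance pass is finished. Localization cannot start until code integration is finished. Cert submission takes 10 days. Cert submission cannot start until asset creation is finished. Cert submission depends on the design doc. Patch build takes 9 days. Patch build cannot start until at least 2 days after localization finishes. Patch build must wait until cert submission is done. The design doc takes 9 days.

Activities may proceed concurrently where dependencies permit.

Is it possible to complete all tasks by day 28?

Code integration has no prerequisites, so it starts at day 0 and finishes at day 12.
Asset creation can start immediately at day 0; it finishes at day 6.
The design doc can start immediately at day 0; it finishes at day 9.
Cert submission has to wait for asset creation (finishes day 6); the design doc (finishes day 9). The latest of these is day 9, so cert submission runs day 9 to 9 + 10 = day 19.
Balance pass cannot begin until the design doc (finishes day 9). It runs from day 9 to 9 + 10 = day 19.
For localization: balance pass (finishes day 19); code integration (finishes day 12). Taking the maximum gives a start of day 19, and it finishes at 19 + 5 = day 24.
Patch build cannot start until localization (finishes day 24, plus 2-day gap → day 26); cert submission (finishes day 19). The controlling bound is day 26, so patch build finishes at 26 + 9 = day 35.
The earliest everything can be done is day 35, which is after the deadline of 28, so it is not possible.

No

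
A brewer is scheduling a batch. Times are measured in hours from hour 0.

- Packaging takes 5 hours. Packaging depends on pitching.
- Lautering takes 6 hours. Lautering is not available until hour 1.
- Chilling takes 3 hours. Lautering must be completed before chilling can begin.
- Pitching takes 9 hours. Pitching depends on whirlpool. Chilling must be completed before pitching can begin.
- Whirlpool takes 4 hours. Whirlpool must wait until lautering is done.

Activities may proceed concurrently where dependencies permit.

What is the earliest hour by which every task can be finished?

25

Lautering cannot begin until its own release at hour 1. It runs from hour 1 to 1 + 6 = hour 7.
Chilling cannot begin until lautering (finishes hour 7). It runs from hour 7 to 7 + 3 = hour 10.
Whirlpool cannot begin until lautering (finishes hour 7). It runs from hour 7 to 7 + 4 = hour 11.
Pitching cannot start until whirlpool (finishes hour 11); chilling (finishes hour 10). The controlling bound is hour 11, so pitching finishes at 11 + 9 = hour 20.
After pitching (finishes hour 20), packaging can start at hour 20 and finishes at hour 25.
All tasks are finished once the last one completes. Finish times: Lautering at 7, Whirlpool at 11, Chilling at 10, Pitching at 20, Packaging at 25. The latest is hour 25.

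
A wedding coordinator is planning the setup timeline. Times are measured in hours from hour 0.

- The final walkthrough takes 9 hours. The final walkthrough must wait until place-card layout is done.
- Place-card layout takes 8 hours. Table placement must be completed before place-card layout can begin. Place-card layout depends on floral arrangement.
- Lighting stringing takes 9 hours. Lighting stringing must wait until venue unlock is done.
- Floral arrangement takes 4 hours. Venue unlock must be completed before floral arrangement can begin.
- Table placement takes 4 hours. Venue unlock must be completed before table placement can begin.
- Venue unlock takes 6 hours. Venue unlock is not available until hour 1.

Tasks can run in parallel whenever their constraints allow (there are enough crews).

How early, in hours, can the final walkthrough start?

Venue unlock waits on its own release at hour 1, so it starts at hour 1 and finishes at 1 + 6 = hour 7.
Floral arrangement waits on venue unlock (finishes hour 7), so it starts at hour 7 and finishes at 7 + 4 = hour 11.
After venue unlock (finishes hour 7), table placement can start at hour 7 and finishes at hour 11.
Place-card layout cannot start until table placement (finishes hour 11); floral arrangement (finishes hour 11). The controlling bound is hour 11, so place-card layout finishes at 11 + 8 = hour 19.
The final walkthrough waits on place-card layout (finishes hour 19), so the earliest it can start is hour 19.

19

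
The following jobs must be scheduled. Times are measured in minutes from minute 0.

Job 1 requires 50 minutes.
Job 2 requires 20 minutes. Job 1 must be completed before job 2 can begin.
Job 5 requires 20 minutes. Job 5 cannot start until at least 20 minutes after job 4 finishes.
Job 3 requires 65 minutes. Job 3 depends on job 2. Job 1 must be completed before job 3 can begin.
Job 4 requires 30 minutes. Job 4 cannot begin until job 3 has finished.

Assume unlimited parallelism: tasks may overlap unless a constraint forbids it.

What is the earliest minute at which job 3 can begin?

Job 1 can start immediately at minute 0; it finishes at minute 50.
Job 2 cannot begin until job 1 (finishes minute 50). It runs from minute 50 to 50 + 20 = minute 70.
Job 3 waits on job 2 (finishes minute 70); job 1 (finishes minute 50). The latest of these is minute 70, which is the earliest job 3 can start.

70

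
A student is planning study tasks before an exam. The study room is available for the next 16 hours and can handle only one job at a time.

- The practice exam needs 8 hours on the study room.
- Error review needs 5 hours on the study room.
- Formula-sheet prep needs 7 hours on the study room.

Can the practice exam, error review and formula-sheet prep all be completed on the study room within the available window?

Running back to back, the jobs need 8 + 5 + 7 = 20 hours on the study room.
Since 20 > 16, they cannot all fit.

No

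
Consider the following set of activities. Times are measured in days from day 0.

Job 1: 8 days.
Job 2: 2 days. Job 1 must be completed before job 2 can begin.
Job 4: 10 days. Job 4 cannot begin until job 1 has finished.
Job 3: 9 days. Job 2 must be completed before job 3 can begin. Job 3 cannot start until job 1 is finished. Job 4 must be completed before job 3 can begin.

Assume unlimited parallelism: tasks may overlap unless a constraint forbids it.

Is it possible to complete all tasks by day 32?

Yes

Job 1 has no prerequisites, so it starts at day 0 and finishes at day 8.
Job 4 cannot begin until job 1 (finishes day 8). It runs from day 8 to 8 + 10 = day 18.
After job 1 (finishes day 8), job 2 can start at day 8 and finishes at day 10.
Job 3 needs all of job 2 (finishes day 10); job 1 (finishes day 8); job 4 (finishes day 18). That puts its earliest start at day 18; it finishes at 18 + 9 = day 27.
Every task is finished by day 27, which is no later than the deadline of 32, so the schedule is feasible.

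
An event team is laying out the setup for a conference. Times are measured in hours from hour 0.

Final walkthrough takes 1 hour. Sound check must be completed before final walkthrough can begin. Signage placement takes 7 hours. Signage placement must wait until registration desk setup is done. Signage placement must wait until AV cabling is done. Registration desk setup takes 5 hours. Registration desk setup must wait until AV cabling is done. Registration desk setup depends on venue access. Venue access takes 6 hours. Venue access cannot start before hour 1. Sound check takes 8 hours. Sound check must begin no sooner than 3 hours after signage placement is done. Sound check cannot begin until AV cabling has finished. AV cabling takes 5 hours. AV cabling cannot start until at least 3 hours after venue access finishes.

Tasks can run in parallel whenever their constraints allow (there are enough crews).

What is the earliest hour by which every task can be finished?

Venue access cannot begin until its own release at hour 1. It runs from hour 1 to 1 + 6 = hour 7.
AV cabling waits on venue access (finishes hour 7, plus 3-hour gap → hour 10), so it starts at hour 10 and finishes at 10 + 5 = hour 15.
Registration desk setup cannot start until AV cabling (finishes hour 15); venue access (finishes hour 7). The controlling bound is hour 15, so registration desk setup finishes at 15 + 5 = hour 20.
For signage placement: registration desk setup (finishes hour 20); AV cabling (finishes hour 15). Taking the maximum gives a start of hour 20, and it finishes at 20 + 7 = hour 27.
Sound check needs all of signage placement (finishes hour 27, plus 3-hour gap → hour 30); AV cabling (finishes hour 15). That puts its earliest start at hour 30; it finishes at 30 + 8 = hour 38.
Final walkthrough cannot begin until sound check (finishes hour 38). It runs from hour 38 to 38 + 1 = hour 39.
All tasks are finished once the last one completes. Finish times: Venue access at 7, AV cabling at 15, Registration desk setup at 20, Signage placement at 27, Sound check at 38, Final walkthrough at 39. The latest is hour 39.

39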